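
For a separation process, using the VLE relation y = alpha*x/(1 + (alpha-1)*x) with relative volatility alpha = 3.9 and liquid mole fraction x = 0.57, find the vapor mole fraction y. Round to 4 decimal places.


y = alpha*x / (1 + (alpha-1)*x)
y = 3.9*0.57 / (1 + (3.9-1)*0.57)
y = 2.223 / (1 + 1.653)
y = 2.223 / 2.653
y = 0.8379


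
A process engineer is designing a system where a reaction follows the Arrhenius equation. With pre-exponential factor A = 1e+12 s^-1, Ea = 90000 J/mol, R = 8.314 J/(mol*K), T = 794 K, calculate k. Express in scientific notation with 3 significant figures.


k = A * exp(-Ea/(R*T))
k = 1e+12 * exp(-90000 / (8.314 * 794))
k = 1e+12 * exp(-13.633645)
k = 1.20e+06


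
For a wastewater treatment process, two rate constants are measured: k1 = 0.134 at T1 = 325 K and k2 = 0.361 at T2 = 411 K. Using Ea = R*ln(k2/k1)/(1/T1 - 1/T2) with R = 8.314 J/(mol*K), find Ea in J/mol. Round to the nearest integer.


Ea = R * ln(k2/k1) / (1/T1 - 1/T2)
ln(k2/k1) = ln(0.361/0.134) = 0.9910382
1/T1 - 1/T2 = 1/325 - 1/411 = 0.000643833053
Ea = 8.314 * 0.9910382 / 0.000643833053
Ea = 12798 J/mol


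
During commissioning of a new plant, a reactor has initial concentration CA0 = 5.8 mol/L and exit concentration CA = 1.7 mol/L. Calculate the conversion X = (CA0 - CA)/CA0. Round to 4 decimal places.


X = (CA0 - CA) / CA0
X = (5.8 - 1.7) / 5.8
X = 4.1 / 5.8
X = 0.7069


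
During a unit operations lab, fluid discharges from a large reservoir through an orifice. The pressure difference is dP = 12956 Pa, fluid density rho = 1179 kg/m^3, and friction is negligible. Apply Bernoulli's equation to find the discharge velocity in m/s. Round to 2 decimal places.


v = sqrt(2*dP/rho)
v = sqrt(2*12956/1179)
v = sqrt(21.977947)
v = 4.69 m/s


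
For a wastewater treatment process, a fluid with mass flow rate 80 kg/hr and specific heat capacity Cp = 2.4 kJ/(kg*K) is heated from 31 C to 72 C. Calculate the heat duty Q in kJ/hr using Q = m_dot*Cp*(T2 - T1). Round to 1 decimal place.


Q = m_dot * Cp * (T2 - T1)
Q = 80 * 2.4 * (72 - 31)
Q = 80 * 2.4 * 41
Q = 7872.0 kJ/hr


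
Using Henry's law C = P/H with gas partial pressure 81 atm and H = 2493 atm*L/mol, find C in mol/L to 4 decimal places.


C = P / H
C = 81 / 2493
C = 0.0325 mol/L


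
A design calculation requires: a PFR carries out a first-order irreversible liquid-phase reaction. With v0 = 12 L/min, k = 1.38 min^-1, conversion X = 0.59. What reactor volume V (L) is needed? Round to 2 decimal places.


V = (v0/k) * ln(1/(1-X))
V = (12/1.38) * ln(1/(1-0.59))
V = 8.695652 * ln(2.439024)
V = 8.695652 * 0.891598
V = 7.75 L


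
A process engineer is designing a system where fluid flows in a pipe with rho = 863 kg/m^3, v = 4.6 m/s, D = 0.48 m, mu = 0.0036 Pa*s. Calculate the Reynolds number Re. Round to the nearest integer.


Re = rho * v * D / mu
Re = 863 * 4.6 * 0.48 / 0.0036
Re = 1905.504 / 0.0036
Re = 529307


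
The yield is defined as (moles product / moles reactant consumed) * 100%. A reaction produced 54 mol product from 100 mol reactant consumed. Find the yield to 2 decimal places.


Yield = (moles product / moles consumed) * 100%
Yield = (54 / 100) * 100
Yield = 0.54 * 100
Yield = 54.00%


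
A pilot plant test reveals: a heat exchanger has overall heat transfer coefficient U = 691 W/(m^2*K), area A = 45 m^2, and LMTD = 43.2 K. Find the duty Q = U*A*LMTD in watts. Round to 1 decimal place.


Q = U * A * LMTD
Q = 691 * 45 * 43.2
Q = 1343304.0 W


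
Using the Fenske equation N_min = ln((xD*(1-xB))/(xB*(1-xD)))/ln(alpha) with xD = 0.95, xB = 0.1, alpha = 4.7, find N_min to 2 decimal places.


N_min = ln((xD*(1-xB))/(xB*(1-xD))) / ln(alpha)
Numerator inside ln: 0.855 / 0.005 = 171.0
ln(171.0) = 5.141664
ln(alpha) = ln(4.7) = 1.547563
N_min = 5.141664 / 1.547563 = 3.32


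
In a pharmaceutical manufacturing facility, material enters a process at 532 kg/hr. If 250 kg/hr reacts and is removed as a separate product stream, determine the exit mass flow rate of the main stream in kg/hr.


Steady-state mass balance on the main outlet: F_out = F_in - F_removed
F_out = 532 - 250
F_out = 282 kg/hr


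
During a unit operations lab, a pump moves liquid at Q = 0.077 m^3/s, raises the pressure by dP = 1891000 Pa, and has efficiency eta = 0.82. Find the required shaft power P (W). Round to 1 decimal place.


P = Q * dP / eta
P = 0.077 * 1891000 / 0.82
P = 145607.0 / 0.82
P = 177569.5 W


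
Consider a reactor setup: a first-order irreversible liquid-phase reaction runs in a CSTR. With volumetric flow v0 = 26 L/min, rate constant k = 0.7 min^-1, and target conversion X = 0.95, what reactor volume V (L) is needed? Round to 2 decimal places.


V = v0 * X / (k * (1 - X))
V = 26 * 0.95 / (0.7 * (1 - 0.95))
V = 24.7 / (0.7 * 0.05)
V = 24.7 / 0.035
V = 705.71 L


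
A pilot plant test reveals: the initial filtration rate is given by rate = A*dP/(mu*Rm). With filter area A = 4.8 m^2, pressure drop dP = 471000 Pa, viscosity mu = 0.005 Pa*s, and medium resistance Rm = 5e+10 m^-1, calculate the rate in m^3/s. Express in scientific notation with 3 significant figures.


rate = A * dP / (mu * Rm)
rate = 4.8 * 471000 / (0.005 * 5e+10)
rate = 2260800.0 / 2.500e+08
rate = 9.04e-03 m^3/s


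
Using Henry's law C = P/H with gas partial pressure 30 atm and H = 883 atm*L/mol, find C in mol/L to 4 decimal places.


C = P / H
C = 30 / 883
C = 0.0340 mol/L


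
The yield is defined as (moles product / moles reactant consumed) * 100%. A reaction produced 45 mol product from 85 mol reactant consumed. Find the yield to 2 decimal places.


Yield = (moles product / moles consumed) * 100%
Yield = (45 / 85) * 100
Yield = 0.5294 * 100
Yield = 52.94%


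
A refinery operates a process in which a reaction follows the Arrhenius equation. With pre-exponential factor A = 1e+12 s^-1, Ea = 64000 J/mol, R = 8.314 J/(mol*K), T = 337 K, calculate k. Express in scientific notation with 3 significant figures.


k = A * exp(-Ea/(R*T))
k = 1e+12 * exp(-64000 / (8.314 * 337))
k = 1e+12 * exp(-22.842312)
k = 1.20e+02


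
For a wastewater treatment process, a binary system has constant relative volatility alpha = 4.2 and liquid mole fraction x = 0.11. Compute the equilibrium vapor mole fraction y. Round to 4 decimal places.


y = alpha*x / (1 + (alpha-1)*x)
y = 4.2*0.11 / (1 + (4.2-1)*0.11)
y = 0.462 / (1 + 0.352)
y = 0.462 / 1.352
y = 0.3417


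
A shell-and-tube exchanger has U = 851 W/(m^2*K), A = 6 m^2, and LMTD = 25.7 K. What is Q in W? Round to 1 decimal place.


Q = U * A * LMTD
Q = 851 * 6 * 25.7
Q = 131224.2 W


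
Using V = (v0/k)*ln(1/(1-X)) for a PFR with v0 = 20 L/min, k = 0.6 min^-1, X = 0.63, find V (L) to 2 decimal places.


V = (v0/k) * ln(1/(1-X))
V = (20/0.6) * ln(1/(1-0.63))
V = 33.333333 * ln(2.702703)
V = 33.333333 * 0.994252
V = 33.14 L


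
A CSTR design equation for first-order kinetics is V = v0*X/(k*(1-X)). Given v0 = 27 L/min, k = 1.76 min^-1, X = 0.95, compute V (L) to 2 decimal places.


V = v0 * X / (k * (1 - X))
V = 27 * 0.95 / (1.76 * (1 - 0.95))
V = 25.65 / (1.76 * 0.05)
V = 25.65 / 0.088
V = 291.48 L


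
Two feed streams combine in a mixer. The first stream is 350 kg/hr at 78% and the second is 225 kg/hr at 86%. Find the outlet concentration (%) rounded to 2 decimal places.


Mass balance on solute: F1*x1 + F2*x2 = F3*x3
F3 = F1 + F2 = 350 + 225 = 575 kg/hr
x3 = (F1*x1 + F2*x2)/F3
x3 = (350*0.78 + 225*0.86) / 575
x3 = 81.13%


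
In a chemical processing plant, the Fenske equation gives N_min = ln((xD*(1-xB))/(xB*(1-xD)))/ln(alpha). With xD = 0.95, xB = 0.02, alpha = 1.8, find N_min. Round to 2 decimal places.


N_min = ln((xD*(1-xB))/(xB*(1-xD))) / ln(alpha)
Numerator inside ln: 0.931 / 0.001 = 931.0
ln(931.0) = 6.836259
ln(alpha) = ln(1.8) = 0.587787
N_min = 6.836259 / 0.587787 = 11.63


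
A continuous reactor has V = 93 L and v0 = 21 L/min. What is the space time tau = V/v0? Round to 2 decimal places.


tau = V / v0
tau = 93 / 21
tau = 4.43 min


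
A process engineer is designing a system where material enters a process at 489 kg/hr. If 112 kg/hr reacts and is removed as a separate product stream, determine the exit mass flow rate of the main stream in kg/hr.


Steady-state mass balance on the main outlet: F_out = F_in - F_removed
F_out = 489 - 112
F_out = 377 kg/hr


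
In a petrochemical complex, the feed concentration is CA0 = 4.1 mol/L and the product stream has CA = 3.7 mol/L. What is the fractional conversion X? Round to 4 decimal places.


X = (CA0 - CA) / CA0
X = (4.1 - 3.7) / 4.1
X = 0.4 / 4.1
X = 0.0976


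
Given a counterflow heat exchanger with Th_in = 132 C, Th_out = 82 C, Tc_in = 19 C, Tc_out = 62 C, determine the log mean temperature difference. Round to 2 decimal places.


dT1 = Th_in - Tc_out = 132 - 62 = 70
dT2 = Th_out - Tc_in = 82 - 19 = 63
LMTD = (dT1 - dT2) / ln(dT1/dT2)
LMTD = (70 - 63) / ln(70/63)
LMTD = 66.44 K


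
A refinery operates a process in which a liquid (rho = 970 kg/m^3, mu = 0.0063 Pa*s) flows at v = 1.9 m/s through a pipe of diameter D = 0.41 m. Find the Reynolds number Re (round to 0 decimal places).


Re = rho * v * D / mu
Re = 970 * 1.9 * 0.41 / 0.0063
Re = 755.63 / 0.0063
Re = 119941


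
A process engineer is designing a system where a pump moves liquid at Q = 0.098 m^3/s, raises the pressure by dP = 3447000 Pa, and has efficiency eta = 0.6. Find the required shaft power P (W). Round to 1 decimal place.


P = Q * dP / eta
P = 0.098 * 3447000 / 0.6
P = 337806.0 / 0.6
P = 563010.0 W


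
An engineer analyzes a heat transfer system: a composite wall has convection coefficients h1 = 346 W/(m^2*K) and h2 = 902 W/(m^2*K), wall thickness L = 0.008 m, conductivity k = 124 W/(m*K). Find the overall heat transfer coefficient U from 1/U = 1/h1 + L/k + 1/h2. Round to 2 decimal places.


1/U = 1/h1 + L/k + 1/h2
1/U = 1/346 + 0.008/124 + 1/902
1/U = 0.0028901734 + 6.45161e-05 + 0.0011086475
1/U = 0.004063337
U = 246.10 W/(m^2*K)


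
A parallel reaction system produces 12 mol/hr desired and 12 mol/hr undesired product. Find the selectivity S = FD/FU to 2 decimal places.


S = desired product rate / undesired product rate
S = 12 / 12
S = 1.00


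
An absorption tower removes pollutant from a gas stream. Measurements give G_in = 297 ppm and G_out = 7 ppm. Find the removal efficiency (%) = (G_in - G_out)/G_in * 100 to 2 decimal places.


Efficiency = (G_in - G_out) / G_in * 100%
Efficiency = (297 - 7) / 297 * 100
Efficiency = 290 / 297 * 100
Efficiency = 97.64%


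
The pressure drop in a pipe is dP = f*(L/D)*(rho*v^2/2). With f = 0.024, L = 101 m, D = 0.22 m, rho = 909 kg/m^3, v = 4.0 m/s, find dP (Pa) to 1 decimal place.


dP = f * (L/D) * (rho*v^2/2)
dP = 0.024 * (101/0.22) * (909*4.0^2/2)
L/D = 459.09090909
rho*v^2/2 = 909*16.0/2 = 7272.0
dP = 0.024 * 459.09090909 * 7272.0
dP = 80124.2 Pa


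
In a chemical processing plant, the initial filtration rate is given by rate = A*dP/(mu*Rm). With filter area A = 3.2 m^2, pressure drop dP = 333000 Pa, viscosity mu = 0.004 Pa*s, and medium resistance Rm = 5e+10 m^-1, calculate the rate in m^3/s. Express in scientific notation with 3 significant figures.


rate = A * dP / (mu * Rm)
rate = 3.2 * 333000 / (0.004 * 5e+10)
rate = 1065600.0 / 2.000e+08
rate = 5.33e-03 m^3/s


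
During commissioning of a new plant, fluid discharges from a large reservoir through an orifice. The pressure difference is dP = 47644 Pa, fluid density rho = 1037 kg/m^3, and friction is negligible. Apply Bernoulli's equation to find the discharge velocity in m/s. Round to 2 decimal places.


v = sqrt(2*dP/rho)
v = sqrt(2*47644/1037)
v = sqrt(91.888139)
v = 9.59 m/s


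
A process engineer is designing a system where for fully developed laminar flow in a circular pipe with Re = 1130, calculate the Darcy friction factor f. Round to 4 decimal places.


f = 64 / Re
f = 64 / 1130
f = 0.0566


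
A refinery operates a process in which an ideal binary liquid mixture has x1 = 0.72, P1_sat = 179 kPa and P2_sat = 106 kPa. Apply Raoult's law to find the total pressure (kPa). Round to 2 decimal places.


P = x1*P1_sat + x2*P2_sat
x2 = 1 - x1 = 1 - 0.72 = 0.28
P = 0.72*179 + 0.28*106
P = 128.88 + 29.68
P = 158.56 kPa


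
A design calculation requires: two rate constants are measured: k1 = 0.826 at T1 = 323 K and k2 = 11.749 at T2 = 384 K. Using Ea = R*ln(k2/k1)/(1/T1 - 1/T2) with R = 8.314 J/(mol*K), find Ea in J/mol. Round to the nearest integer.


Ea = R * ln(k2/k1) / (1/T1 - 1/T2)
ln(k2/k1) = ln(11.749/0.826) = 2.6549286
1/T1 - 1/T2 = 1/323 - 1/384 = 0.000491808566
Ea = 8.314 * 2.6549286 / 0.000491808566
Ea = 44881 J/mol


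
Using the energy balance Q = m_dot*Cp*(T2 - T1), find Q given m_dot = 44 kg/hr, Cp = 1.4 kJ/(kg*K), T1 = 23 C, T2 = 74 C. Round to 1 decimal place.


Q = m_dot * Cp * (T2 - T1)
Q = 44 * 1.4 * (74 - 23)
Q = 44 * 1.4 * 51
Q = 3141.6 kJ/hr


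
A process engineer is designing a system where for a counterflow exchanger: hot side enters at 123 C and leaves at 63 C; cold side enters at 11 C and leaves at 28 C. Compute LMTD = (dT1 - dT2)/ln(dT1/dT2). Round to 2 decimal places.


dT1 = Th_in - Tc_out = 123 - 28 = 95
dT2 = Th_out - Tc_in = 63 - 11 = 52
LMTD = (dT1 - dT2) / ln(dT1/dT2)
LMTD = (95 - 52) / ln(95/52)
LMTD = 71.35 K


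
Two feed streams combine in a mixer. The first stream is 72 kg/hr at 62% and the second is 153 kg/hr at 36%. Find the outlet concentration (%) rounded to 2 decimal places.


Mass balance on solute: F1*x1 + F2*x2 = F3*x3
F3 = F1 + F2 = 72 + 153 = 225 kg/hr
x3 = (F1*x1 + F2*x2)/F3
x3 = (72*0.62 + 153*0.36) / 225
x3 = 44.32%


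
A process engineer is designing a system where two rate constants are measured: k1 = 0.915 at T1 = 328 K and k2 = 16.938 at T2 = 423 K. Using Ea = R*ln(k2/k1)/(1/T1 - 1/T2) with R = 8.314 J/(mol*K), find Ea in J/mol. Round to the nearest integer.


Ea = R * ln(k2/k1) / (1/T1 - 1/T2)
ln(k2/k1) = ln(16.938/0.915) = 2.9183908
1/T1 - 1/T2 = 1/328 - 1/423 = 0.000684714294
Ea = 8.314 * 2.9183908 / 0.000684714294
Ea = 35436 J/mol


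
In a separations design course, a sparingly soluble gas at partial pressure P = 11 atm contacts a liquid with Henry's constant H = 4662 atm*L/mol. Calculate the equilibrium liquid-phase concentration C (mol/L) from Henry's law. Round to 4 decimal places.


C = P / H
C = 11 / 4662
C = 0.0024 mol/L


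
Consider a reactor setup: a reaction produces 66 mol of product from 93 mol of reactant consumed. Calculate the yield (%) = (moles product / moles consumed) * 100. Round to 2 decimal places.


Yield = (moles product / moles consumed) * 100%
Yield = (66 / 93) * 100
Yield = 0.7097 * 100
Yield = 70.97%


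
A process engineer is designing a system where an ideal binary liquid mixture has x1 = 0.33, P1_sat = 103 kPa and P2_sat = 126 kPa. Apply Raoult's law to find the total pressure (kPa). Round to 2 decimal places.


P = x1*P1_sat + x2*P2_sat
x2 = 1 - x1 = 1 - 0.33 = 0.67
P = 0.33*103 + 0.67*126
P = 33.99 + 84.42
P = 118.41 kPa


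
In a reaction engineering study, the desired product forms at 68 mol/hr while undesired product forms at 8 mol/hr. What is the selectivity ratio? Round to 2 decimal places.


S = desired product rate / undesired product rate
S = 68 / 8
S = 8.50


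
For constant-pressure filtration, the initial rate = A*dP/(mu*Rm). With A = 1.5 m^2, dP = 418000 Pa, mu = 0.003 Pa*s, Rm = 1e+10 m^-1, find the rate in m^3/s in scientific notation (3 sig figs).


rate = A * dP / (mu * Rm)
rate = 1.5 * 418000 / (0.003 * 1e+10)
rate = 627000.0 / 3.000e+07
rate = 2.09e-02 m^3/s


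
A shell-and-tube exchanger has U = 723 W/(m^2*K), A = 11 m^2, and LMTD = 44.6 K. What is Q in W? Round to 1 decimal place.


Q = U * A * LMTD
Q = 723 * 11 * 44.6
Q = 354703.8 W


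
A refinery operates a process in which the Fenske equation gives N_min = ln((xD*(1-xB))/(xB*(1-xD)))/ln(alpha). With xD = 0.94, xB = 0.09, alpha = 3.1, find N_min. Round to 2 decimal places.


N_min = ln((xD*(1-xB))/(xB*(1-xD))) / ln(alpha)
Numerator inside ln: 0.8554 / 0.0054 = 158.407407
ln(158.407407) = 5.06517
ln(alpha) = ln(3.1) = 1.131402
N_min = 5.06517 / 1.131402 = 4.48


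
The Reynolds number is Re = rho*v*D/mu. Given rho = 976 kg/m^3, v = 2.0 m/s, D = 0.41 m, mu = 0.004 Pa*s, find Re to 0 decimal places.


Re = rho * v * D / mu
Re = 976 * 2.0 * 0.41 / 0.004
Re = 800.32 / 0.004
Re = 200080


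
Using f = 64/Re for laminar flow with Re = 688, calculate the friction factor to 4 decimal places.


f = 64 / Re
f = 64 / 688
f = 0.0930


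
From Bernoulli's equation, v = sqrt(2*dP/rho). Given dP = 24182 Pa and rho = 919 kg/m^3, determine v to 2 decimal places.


v = sqrt(2*dP/rho)
v = sqrt(2*24182/919)
v = sqrt(52.626768)
v = 7.25 m/s


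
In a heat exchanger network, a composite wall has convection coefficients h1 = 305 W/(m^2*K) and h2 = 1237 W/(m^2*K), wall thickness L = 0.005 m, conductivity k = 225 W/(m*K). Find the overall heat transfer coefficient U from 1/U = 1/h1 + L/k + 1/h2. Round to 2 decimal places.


1/U = 1/h1 + L/k + 1/h2
1/U = 1/305 + 0.005/225 + 1/1237
1/U = 0.0032786885 + 2.22222e-05 + 0.0008084074
1/U = 0.0041093181
U = 243.35 W/(m^2*K)


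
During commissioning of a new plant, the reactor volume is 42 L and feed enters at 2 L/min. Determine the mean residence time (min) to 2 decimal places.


tau = V / v0
tau = 42 / 2
tau = 21.00 min


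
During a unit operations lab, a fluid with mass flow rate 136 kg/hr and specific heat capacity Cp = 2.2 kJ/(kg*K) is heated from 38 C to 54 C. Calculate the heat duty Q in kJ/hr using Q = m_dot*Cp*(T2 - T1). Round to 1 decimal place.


Q = m_dot * Cp * (T2 - T1)
Q = 136 * 2.2 * (54 - 38)
Q = 136 * 2.2 * 16
Q = 4787.2 kJ/hr


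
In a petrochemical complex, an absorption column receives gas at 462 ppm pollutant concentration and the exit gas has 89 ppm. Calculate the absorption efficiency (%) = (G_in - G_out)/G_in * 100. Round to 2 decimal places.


Efficiency = (G_in - G_out) / G_in * 100%
Efficiency = (462 - 89) / 462 * 100
Efficiency = 373 / 462 * 100
Efficiency = 80.74%


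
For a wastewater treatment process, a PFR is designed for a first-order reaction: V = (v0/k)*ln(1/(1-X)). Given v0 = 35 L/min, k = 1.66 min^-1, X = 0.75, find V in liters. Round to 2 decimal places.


V = (v0/k) * ln(1/(1-X))
V = (35/1.66) * ln(1/(1-0.75))
V = 21.084337 * ln(4.0)
V = 21.084337 * 1.386294
V = 29.23 L


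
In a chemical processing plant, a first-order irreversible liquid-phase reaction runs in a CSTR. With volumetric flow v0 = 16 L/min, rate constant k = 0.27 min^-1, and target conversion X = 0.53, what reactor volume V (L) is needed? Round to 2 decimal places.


V = v0 * X / (k * (1 - X))
V = 16 * 0.53 / (0.27 * (1 - 0.53))
V = 8.48 / (0.27 * 0.47)
V = 8.48 / 0.1269
V = 66.82 L


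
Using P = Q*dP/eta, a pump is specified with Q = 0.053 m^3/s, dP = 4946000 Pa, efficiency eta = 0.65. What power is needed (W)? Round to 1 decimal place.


P = Q * dP / eta
P = 0.053 * 4946000 / 0.65
P = 262138.0 / 0.65
P = 403289.2 W


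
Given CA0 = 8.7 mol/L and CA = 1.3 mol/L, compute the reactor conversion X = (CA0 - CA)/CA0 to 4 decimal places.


X = (CA0 - CA) / CA0
X = (8.7 - 1.3) / 8.7
X = 7.4 / 8.7
X = 0.8506


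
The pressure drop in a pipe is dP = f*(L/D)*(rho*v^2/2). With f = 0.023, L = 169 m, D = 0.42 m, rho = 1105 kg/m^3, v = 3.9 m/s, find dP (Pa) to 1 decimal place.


dP = f * (L/D) * (rho*v^2/2)
dP = 0.023 * (169/0.42) * (1105*3.9^2/2)
L/D = 402.38095238
rho*v^2/2 = 1105*15.21/2 = 8403.525
dP = 0.023 * 402.38095238 * 8403.525
dP = 77772.6 Pa


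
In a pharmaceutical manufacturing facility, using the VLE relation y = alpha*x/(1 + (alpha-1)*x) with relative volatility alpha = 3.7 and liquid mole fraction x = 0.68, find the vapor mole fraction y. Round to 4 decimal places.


y = alpha*x / (1 + (alpha-1)*x)
y = 3.7*0.68 / (1 + (3.7-1)*0.68)
y = 2.516 / (1 + 1.836)
y = 2.516 / 2.836
y = 0.8872


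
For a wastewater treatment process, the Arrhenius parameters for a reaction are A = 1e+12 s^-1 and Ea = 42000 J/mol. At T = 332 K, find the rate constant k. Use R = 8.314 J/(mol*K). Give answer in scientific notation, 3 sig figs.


k = A * exp(-Ea/(R*T))
k = 1e+12 * exp(-42000 / (8.314 * 332))
k = 1e+12 * exp(-15.216024)
k = 2.46e+05


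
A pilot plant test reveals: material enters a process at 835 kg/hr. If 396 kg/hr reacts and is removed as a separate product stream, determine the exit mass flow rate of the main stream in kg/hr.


Steady-state mass balance on the main outlet: F_out = F_in - F_removed
F_out = 835 - 396
F_out = 439 kg/hr


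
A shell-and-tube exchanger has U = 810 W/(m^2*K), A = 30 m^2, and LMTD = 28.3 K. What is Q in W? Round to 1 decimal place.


Q = U * A * LMTD
Q = 810 * 30 * 28.3
Q = 687690.0 W


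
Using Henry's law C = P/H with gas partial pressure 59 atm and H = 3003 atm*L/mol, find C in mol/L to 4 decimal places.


C = P / H
C = 59 / 3003
C = 0.0196 mol/L


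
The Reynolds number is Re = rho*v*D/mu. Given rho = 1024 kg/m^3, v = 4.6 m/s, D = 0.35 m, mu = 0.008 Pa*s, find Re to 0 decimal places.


Re = rho * v * D / mu
Re = 1024 * 4.6 * 0.35 / 0.008
Re = 1648.64 / 0.008
Re = 206080


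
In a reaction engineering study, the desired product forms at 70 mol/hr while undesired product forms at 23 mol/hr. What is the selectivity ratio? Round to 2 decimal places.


S = desired product rate / undesired product rate
S = 70 / 23
S = 3.04


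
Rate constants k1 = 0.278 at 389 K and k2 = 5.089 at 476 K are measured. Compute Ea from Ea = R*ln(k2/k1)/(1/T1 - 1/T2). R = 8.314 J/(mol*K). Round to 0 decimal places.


Ea = R * ln(k2/k1) / (1/T1 - 1/T2)
ln(k2/k1) = ln(5.089/0.278) = 2.9072155
1/T1 - 1/T2 = 1/389 - 1/476 = 0.000469853751
Ea = 8.314 * 2.9072155 / 0.000469853751
Ea = 51443 J/mol


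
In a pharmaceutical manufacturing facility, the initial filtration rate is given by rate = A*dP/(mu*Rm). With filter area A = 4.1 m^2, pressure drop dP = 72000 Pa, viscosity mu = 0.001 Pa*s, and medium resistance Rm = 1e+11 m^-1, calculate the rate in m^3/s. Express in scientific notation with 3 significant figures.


rate = A * dP / (mu * Rm)
rate = 4.1 * 72000 / (0.001 * 1e+11)
rate = 295200.0 / 1.000e+08
rate = 2.95e-03 m^3/s


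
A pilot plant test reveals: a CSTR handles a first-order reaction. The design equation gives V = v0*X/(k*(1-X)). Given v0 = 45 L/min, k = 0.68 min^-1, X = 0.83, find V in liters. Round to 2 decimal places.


V = v0 * X / (k * (1 - X))
V = 45 * 0.83 / (0.68 * (1 - 0.83))
V = 37.35 / (0.68 * 0.17)
V = 37.35 / 0.1156
V = 323.10 L


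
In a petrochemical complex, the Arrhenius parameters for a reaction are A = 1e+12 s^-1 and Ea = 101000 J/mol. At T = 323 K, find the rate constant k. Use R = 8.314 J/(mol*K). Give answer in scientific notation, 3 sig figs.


k = A * exp(-Ea/(R*T))
k = 1e+12 * exp(-101000 / (8.314 * 323))
k = 1e+12 * exp(-37.610476)
k = 4.63e-05


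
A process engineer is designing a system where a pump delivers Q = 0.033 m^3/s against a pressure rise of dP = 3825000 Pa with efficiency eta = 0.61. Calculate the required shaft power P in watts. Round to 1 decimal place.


P = Q * dP / eta
P = 0.033 * 3825000 / 0.61
P = 126225.0 / 0.61
P = 206926.2 W


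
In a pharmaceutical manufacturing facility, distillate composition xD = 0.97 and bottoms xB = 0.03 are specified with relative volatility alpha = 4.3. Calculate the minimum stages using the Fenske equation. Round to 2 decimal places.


N_min = ln((xD*(1-xB))/(xB*(1-xD))) / ln(alpha)
Numerator inside ln: 0.9409 / 0.0009 = 1045.444444
ln(1045.444444) = 6.952197
ln(alpha) = ln(4.3) = 1.458615
N_min = 6.952197 / 1.458615 = 4.77


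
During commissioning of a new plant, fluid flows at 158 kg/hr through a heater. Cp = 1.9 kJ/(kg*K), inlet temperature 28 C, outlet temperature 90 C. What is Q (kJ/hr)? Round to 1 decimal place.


Q = m_dot * Cp * (T2 - T1)
Q = 158 * 1.9 * (90 - 28)
Q = 158 * 1.9 * 62
Q = 18612.4 kJ/hr


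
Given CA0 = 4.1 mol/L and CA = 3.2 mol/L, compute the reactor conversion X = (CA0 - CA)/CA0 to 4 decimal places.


X = (CA0 - CA) / CA0
X = (4.1 - 3.2) / 4.1
X = 0.9 / 4.1
X = 0.2195


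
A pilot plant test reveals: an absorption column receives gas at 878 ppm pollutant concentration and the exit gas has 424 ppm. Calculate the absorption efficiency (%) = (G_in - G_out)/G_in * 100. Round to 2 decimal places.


Efficiency = (G_in - G_out) / G_in * 100%
Efficiency = (878 - 424) / 878 * 100
Efficiency = 454 / 878 * 100
Efficiency = 51.71%


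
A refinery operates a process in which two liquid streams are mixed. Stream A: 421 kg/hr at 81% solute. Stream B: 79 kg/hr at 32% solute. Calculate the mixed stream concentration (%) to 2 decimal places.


Mass balance on solute: F1*x1 + F2*x2 = F3*x3
F3 = F1 + F2 = 421 + 79 = 500 kg/hr
x3 = (F1*x1 + F2*x2)/F3
x3 = (421*0.81 + 79*0.32) / 500
x3 = 73.26%


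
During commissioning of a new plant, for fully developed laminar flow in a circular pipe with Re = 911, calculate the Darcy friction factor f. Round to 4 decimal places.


f = 64 / Re
f = 64 / 911
f = 0.0703


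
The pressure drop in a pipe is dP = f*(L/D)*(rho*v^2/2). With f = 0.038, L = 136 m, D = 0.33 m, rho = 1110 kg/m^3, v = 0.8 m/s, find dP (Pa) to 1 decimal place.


dP = f * (L/D) * (rho*v^2/2)
dP = 0.038 * (136/0.33) * (1110*0.8^2/2)
L/D = 412.12121212
rho*v^2/2 = 1110*0.64/2 = 355.2
dP = 0.038 * 412.12121212 * 355.2
dP = 5562.6 Pa


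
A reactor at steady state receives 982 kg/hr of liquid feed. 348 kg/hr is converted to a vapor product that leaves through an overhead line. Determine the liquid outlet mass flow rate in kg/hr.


Steady-state mass balance on the main outlet: F_out = F_in - F_removed
F_out = 982 - 348
F_out = 634 kg/hr


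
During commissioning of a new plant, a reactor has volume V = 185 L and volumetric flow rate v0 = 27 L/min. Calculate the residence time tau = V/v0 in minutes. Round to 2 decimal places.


tau = V / v0
tau = 185 / 27
tau = 6.85 min


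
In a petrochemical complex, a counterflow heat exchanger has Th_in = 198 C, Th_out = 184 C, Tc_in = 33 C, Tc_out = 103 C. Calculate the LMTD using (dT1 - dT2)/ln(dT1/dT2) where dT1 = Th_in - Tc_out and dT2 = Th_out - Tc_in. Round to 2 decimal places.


dT1 = Th_in - Tc_out = 198 - 103 = 95
dT2 = Th_out - Tc_in = 184 - 33 = 151
LMTD = (dT1 - dT2) / ln(dT1/dT2)
LMTD = (95 - 151) / ln(95/151)
LMTD = 120.85 K


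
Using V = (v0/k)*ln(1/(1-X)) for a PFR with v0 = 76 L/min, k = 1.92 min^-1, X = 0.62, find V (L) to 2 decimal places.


V = (v0/k) * ln(1/(1-X))
V = (76/1.92) * ln(1/(1-0.62))
V = 39.583333 * ln(2.631579)
V = 39.583333 * 0.967584
V = 38.30 L


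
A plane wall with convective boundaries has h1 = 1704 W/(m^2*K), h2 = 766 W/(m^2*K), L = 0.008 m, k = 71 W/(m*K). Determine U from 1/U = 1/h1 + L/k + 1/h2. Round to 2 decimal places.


1/U = 1/h1 + L/k + 1/h2
1/U = 1/1704 + 0.008/71 + 1/766
1/U = 0.0005868545 + 0.0001126761 + 0.001305483
1/U = 0.0020050136
U = 498.75 W/(m^2*K)


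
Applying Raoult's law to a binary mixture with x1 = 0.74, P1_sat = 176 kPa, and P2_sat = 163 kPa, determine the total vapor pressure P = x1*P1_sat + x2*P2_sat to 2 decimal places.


P = x1*P1_sat + x2*P2_sat
x2 = 1 - x1 = 1 - 0.74 = 0.26
P = 0.74*176 + 0.26*163
P = 130.24 + 42.38
P = 172.62 kPa


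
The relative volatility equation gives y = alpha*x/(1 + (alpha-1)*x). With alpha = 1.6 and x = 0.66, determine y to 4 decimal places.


y = alpha*x / (1 + (alpha-1)*x)
y = 1.6*0.66 / (1 + (1.6-1)*0.66)
y = 1.056 / (1 + 0.396)
y = 1.056 / 1.396
y = 0.7564


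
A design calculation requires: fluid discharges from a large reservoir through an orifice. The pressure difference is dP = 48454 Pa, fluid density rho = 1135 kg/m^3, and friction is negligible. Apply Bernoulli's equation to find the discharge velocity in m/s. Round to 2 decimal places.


v = sqrt(2*dP/rho)
v = sqrt(2*48454/1135)
v = sqrt(85.381498)
v = 9.24 m/s


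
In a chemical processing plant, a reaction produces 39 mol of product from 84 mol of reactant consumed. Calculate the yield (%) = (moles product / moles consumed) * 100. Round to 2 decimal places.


Yield = (moles product / moles consumed) * 100%
Yield = (39 / 84) * 100
Yield = 0.4643 * 100
Yield = 46.43%


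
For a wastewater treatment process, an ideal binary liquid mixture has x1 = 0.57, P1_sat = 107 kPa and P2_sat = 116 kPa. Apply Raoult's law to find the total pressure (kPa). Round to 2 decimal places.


P = x1*P1_sat + x2*P2_sat
x2 = 1 - x1 = 1 - 0.57 = 0.43
P = 0.57*107 + 0.43*116
P = 60.99 + 49.88
P = 110.87 kPa


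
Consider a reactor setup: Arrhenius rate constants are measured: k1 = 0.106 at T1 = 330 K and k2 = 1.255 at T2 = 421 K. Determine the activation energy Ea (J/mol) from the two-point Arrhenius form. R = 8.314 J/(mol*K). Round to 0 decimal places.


Ea = R * ln(k2/k1) / (1/T1 - 1/T2)
ln(k2/k1) = ln(1.255/0.106) = 2.4714518
1/T1 - 1/T2 = 1/330 - 1/421 = 0.000655006118
Ea = 8.314 * 2.4714518 / 0.000655006118
Ea = 31370 J/mol


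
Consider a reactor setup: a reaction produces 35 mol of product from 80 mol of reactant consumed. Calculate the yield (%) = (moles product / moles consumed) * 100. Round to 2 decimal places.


Yield = (moles product / moles consumed) * 100%
Yield = (35 / 80) * 100
Yield = 0.4375 * 100
Yield = 43.75%


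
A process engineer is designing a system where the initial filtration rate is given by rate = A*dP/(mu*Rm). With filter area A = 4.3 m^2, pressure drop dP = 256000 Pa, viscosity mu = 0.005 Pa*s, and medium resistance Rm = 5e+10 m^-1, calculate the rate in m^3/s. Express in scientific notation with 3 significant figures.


rate = A * dP / (mu * Rm)
rate = 4.3 * 256000 / (0.005 * 5e+10)
rate = 1100800.0 / 2.500e+08
rate = 4.40e-03 m^3/s


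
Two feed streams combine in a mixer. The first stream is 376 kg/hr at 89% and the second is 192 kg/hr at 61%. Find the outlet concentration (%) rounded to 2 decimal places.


Mass balance on solute: F1*x1 + F2*x2 = F3*x3
F3 = F1 + F2 = 376 + 192 = 568 kg/hr
x3 = (F1*x1 + F2*x2)/F3
x3 = (376*0.89 + 192*0.61) / 568
x3 = 79.54%


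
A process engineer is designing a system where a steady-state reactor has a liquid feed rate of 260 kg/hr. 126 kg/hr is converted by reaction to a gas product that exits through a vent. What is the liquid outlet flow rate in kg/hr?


Steady-state mass balance on the main outlet: F_out = F_in - F_removed
F_out = 260 - 126
F_out = 134 kg/hr


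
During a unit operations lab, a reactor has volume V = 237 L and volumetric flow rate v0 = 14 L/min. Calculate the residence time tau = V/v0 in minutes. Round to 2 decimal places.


tau = V / v0
tau = 237 / 14
tau = 16.93 min


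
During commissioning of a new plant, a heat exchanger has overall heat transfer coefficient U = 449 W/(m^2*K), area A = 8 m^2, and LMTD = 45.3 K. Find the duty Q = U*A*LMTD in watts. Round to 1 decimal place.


Q = U * A * LMTD
Q = 449 * 8 * 45.3
Q = 162717.6 W


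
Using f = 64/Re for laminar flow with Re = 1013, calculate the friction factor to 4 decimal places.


f = 64 / Re
f = 64 / 1013
f = 0.0632


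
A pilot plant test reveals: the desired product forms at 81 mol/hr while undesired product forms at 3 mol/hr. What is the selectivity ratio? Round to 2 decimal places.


S = desired product rate / undesired product rate
S = 81 / 3
S = 27.00


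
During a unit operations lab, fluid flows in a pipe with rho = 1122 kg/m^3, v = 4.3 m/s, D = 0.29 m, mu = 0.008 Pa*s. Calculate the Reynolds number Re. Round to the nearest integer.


Re = rho * v * D / mu
Re = 1122 * 4.3 * 0.29 / 0.008
Re = 1399.134 / 0.008
Re = 174892


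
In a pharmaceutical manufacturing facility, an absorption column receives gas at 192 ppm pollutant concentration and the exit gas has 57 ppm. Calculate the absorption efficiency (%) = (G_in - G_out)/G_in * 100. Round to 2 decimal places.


Efficiency = (G_in - G_out) / G_in * 100%
Efficiency = (192 - 57) / 192 * 100
Efficiency = 135 / 192 * 100
Efficiency = 70.31%


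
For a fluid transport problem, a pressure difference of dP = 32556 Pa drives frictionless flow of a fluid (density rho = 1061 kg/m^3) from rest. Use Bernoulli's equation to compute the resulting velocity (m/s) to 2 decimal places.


v = sqrt(2*dP/rho)
v = sqrt(2*32556/1061)
v = sqrt(61.36852)
v = 7.83 m/s


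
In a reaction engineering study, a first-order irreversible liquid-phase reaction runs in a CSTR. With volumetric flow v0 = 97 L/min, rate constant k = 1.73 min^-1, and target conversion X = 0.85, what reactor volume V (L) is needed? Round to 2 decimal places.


V = v0 * X / (k * (1 - X))
V = 97 * 0.85 / (1.73 * (1 - 0.85))
V = 82.45 / (1.73 * 0.15)
V = 82.45 / 0.2595
V = 317.73 L


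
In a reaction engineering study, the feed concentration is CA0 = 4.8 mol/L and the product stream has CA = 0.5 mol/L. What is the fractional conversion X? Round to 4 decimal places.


X = (CA0 - CA) / CA0
X = (4.8 - 0.5) / 4.8
X = 4.3 / 4.8
X = 0.8958


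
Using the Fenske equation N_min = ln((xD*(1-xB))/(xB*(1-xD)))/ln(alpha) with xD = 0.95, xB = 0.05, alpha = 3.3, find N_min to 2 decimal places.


N_min = ln((xD*(1-xB))/(xB*(1-xD))) / ln(alpha)
Numerator inside ln: 0.9025 / 0.0025 = 361.0
ln(361.0) = 5.888878
ln(alpha) = ln(3.3) = 1.193922
N_min = 5.888878 / 1.193922 = 4.93


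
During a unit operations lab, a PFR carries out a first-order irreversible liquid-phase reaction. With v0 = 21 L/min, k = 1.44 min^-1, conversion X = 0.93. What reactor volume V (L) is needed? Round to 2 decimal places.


V = (v0/k) * ln(1/(1-X))
V = (21/1.44) * ln(1/(1-0.93))
V = 14.583333 * ln(14.285714)
V = 14.583333 * 2.65926
V = 38.78 L


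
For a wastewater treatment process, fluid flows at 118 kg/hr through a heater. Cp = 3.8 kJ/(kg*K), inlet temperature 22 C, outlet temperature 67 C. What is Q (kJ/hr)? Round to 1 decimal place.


Q = m_dot * Cp * (T2 - T1)
Q = 118 * 3.8 * (67 - 22)
Q = 118 * 3.8 * 45
Q = 20178.0 kJ/hr


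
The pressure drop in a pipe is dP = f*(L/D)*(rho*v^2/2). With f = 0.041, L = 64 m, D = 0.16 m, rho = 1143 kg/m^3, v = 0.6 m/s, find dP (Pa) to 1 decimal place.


dP = f * (L/D) * (rho*v^2/2)
dP = 0.041 * (64/0.16) * (1143*0.6^2/2)
L/D = 400.0
rho*v^2/2 = 1143*0.36/2 = 205.74
dP = 0.041 * 400.0 * 205.74
dP = 3374.1 Pa


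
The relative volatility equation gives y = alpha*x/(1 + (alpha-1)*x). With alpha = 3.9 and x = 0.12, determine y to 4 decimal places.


y = alpha*x / (1 + (alpha-1)*x)
y = 3.9*0.12 / (1 + (3.9-1)*0.12)
y = 0.468 / (1 + 0.348)
y = 0.468 / 1.348
y = 0.3472


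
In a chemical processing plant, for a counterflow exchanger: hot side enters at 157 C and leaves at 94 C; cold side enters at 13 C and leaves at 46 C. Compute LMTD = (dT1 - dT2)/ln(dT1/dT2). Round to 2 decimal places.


dT1 = Th_in - Tc_out = 157 - 46 = 111
dT2 = Th_out - Tc_in = 94 - 13 = 81
LMTD = (dT1 - dT2) / ln(dT1/dT2)
LMTD = (111 - 81) / ln(111/81)
LMTD = 95.21 K


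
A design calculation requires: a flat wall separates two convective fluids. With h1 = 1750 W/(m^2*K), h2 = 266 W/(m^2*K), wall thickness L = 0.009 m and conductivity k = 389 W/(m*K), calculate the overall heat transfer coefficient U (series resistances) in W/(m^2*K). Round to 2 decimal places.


1/U = 1/h1 + L/k + 1/h2
1/U = 1/1750 + 0.009/389 + 1/266
1/U = 0.0005714286 + 2.31362e-05 + 0.0037593985
1/U = 0.0043539633
U = 229.68 W/(m^2*K)


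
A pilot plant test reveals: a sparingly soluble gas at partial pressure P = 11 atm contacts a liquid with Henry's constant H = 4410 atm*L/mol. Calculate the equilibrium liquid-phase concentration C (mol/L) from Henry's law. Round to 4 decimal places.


C = P / H
C = 11 / 4410
C = 0.0025 mol/L


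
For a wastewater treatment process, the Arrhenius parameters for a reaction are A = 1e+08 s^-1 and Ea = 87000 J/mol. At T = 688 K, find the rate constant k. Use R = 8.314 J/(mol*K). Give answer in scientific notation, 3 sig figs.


k = A * exp(-Ea/(R*T))
k = 1e+08 * exp(-87000 / (8.314 * 688))
k = 1e+08 * exp(-15.209705)
k = 2.48e+01


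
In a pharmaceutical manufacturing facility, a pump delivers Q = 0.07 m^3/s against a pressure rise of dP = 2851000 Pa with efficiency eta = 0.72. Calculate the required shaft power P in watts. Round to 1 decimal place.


P = Q * dP / eta
P = 0.07 * 2851000 / 0.72
P = 199570.0 / 0.72
P = 277180.6 W


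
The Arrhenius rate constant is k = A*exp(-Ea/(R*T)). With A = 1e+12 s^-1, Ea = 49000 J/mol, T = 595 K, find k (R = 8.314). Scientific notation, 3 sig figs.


k = A * exp(-Ea/(R*T))
k = 1e+12 * exp(-49000 / (8.314 * 595))
k = 1e+12 * exp(-9.905333)
k = 4.99e+07


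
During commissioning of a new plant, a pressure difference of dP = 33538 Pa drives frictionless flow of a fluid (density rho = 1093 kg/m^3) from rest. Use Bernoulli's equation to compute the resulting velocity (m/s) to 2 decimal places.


v = sqrt(2*dP/rho)
v = sqrt(2*33538/1093)
v = sqrt(61.36871)
v = 7.83 m/s


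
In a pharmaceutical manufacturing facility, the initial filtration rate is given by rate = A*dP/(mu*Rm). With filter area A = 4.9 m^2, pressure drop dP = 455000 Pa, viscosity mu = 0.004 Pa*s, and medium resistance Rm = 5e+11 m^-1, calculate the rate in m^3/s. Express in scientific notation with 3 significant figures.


rate = A * dP / (mu * Rm)
rate = 4.9 * 455000 / (0.004 * 5e+11)
rate = 2229500.0 / 2.000e+09
rate = 1.11e-03 m^3/s


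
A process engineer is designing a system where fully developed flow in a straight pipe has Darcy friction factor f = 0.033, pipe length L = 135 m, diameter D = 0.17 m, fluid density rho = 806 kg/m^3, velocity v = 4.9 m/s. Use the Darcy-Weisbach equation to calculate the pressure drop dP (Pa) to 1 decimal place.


dP = f * (L/D) * (rho*v^2/2)
dP = 0.033 * (135/0.17) * (806*4.9^2/2)
L/D = 794.11764706
rho*v^2/2 = 806*24.01/2 = 9676.03
dP = 0.033 * 794.11764706 * 9676.03
dP = 253568.9 Pa


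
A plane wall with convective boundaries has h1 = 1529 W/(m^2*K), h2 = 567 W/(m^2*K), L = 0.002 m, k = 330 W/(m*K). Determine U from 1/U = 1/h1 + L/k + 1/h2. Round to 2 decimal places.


1/U = 1/h1 + L/k + 1/h2
1/U = 1/1529 + 0.002/330 + 1/567
1/U = 0.0006540222 + 6.0606e-06 + 0.0017636684
1/U = 0.0024237512
U = 412.58 W/(m^2*K)


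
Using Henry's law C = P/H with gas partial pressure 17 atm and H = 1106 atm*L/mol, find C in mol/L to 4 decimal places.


C = P / H
C = 17 / 1106
C = 0.0154 mol/L


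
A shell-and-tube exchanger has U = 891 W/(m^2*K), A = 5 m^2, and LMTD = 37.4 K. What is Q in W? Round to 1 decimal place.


Q = U * A * LMTD
Q = 891 * 5 * 37.4
Q = 166617.0 W


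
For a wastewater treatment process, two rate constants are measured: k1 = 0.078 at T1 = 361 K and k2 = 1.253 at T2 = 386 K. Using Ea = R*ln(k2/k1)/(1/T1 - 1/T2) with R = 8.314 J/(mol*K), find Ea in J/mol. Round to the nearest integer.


Ea = R * ln(k2/k1) / (1/T1 - 1/T2)
ln(k2/k1) = ln(1.253/0.078) = 2.7765871
1/T1 - 1/T2 = 1/361 - 1/386 = 0.000179409527
Ea = 8.314 * 2.7765871 / 0.000179409527
Ea = 128670 J/mol


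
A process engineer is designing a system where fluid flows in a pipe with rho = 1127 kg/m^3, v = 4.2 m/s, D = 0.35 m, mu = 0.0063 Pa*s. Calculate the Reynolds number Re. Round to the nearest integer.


Re = rho * v * D / mu
Re = 1127 * 4.2 * 0.35 / 0.0063
Re = 1656.69 / 0.0063
Re = 262967


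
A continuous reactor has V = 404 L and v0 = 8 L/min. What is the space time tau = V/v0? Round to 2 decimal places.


tau = V / v0
tau = 404 / 8
tau = 50.50 min


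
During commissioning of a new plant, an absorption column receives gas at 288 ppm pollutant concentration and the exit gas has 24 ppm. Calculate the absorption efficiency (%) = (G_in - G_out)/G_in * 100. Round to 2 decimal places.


Efficiency = (G_in - G_out) / G_in * 100%
Efficiency = (288 - 24) / 288 * 100
Efficiency = 264 / 288 * 100
Efficiency = 91.67%
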